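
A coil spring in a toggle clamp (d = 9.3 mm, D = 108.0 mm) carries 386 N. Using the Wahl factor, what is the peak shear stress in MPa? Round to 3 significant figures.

148 MPa

Spring index C = D/d = 108.0/9.3 = 11.6129
K_W = (4C−1)/(4C−4) + 0.615/C = 45.452/42.452 + 0.0530 = 1.1236
τ₀ = 8FD/(πd³) = 8·386·108.0/(π·9.3³) = 333504/2527 = 131.98 MPa
τ_max = K·τ₀ = 1.1236 × 131.98 = 148.29 MPa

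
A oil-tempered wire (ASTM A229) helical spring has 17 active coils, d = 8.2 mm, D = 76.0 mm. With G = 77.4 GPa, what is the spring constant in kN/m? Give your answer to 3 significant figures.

k = Gd⁴/(8D³N_a) = (77.4×10³ × 8.2⁴) / (8 × 76.0³ × 17)
  = 3.49942e+08 / 5.97007e+07 = 5.8616 N/mm

5.86 kN/m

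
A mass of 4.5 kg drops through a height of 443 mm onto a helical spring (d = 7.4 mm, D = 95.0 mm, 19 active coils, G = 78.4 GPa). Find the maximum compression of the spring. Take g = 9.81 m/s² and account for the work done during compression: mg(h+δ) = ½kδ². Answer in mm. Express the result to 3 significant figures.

174 mm

k = Gd⁴/(8D³N_a) = (78.4×10³)(7.4⁴)/(8·95.0³·19) = 1.804 N/mm
W = mg = 4.5 × 9.81 = 44.145 N
½kδ² − Wδ − Wh = 0 → δ = (W + √(W² + 2kWh))/k
δ = (44.145 + √(1948.8 + 70557.6))/1.804 = (44.145 + 269.27)/1.804 = 173.74 mm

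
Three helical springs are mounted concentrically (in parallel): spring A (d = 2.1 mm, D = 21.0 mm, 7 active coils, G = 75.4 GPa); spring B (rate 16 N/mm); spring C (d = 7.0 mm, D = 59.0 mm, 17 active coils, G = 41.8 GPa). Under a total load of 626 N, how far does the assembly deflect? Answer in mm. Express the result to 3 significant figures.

k_A = Gd⁴/(8D³N_a) = (75.4×10³)(2.1⁴)/(8·21.0³·7) = 2.8275 N/mm
k_C = Gd⁴/(8D³N_a) = (41.8×10³)(7.0⁴)/(8·59.0³·17) = 3.5931 N/mm
Parallel: k_eq = 2.8275 + 16 + 3.5931 = 22.421 N/mm
δ = F/k_eq = 626/22.421 = 27.921 mm

27.9 mm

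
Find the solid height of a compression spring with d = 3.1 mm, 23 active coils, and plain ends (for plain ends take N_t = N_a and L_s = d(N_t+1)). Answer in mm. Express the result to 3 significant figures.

74.4 mm

plain ends: N_t = N_a = 23
L_s = d·(N_t+1) = 3.1 × 24 = 74.4 mm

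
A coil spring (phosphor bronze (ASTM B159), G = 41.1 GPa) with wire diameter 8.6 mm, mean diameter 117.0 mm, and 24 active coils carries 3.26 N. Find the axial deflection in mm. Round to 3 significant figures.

k = Gd⁴/(8D³N_a) = (41.1×10³)(8.6⁴)/(8·117.0³·24) = 0.7311 N/mm
δ = F/k = 3.26 / 0.7311 = 4.459 mm

4.46 mm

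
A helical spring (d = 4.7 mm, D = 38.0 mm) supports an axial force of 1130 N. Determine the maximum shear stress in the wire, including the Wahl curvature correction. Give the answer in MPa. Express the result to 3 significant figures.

Spring index C = D/d = 38.0/4.7 = 8.0851
K_W = (4C−1)/(4C−4) + 0.615/C = 31.340/28.340 + 0.0761 = 1.1819
τ₀ = 8FD/(πd³) = 8·1130·38.0/(π·4.7³) = 343520/326.17 = 1053.2 MPa
τ_max = K·τ₀ = 1.1819 × 1053.2 = 1244.8 MPa

1240 MPa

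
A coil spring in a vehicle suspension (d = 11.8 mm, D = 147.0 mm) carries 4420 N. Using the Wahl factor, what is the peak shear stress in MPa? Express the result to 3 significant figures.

1120 MPa

Spring index C = D/d = 147.0/11.8 = 12.4576
K_W = (4C−1)/(4C−4) + 0.615/C = 48.831/45.831 + 0.0494 = 1.1148
τ₀ = 8FD/(πd³) = 8·4420·147.0/(π·11.8³) = 5.19792e+06/5161.7 = 1007 MPa
τ_max = K·τ₀ = 1.1148 × 1007 = 1122.6 MPa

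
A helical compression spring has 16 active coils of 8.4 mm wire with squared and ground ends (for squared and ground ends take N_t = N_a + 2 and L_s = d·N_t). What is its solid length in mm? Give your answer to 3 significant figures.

151 mm

squared and ground ends: N_t = N_a + 2 = 16 + 2 = 18
L_s = d·N_t = 8.4 × 18 = 151.2 mm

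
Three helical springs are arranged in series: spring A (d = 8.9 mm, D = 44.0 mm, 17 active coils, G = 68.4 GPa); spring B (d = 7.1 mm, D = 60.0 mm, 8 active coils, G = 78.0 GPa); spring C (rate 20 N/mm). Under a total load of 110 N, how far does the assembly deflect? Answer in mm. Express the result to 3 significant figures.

k_A = Gd⁴/(8D³N_a) = (68.4×10³)(8.9⁴)/(8·44.0³·17) = 37.044 N/mm
k_B = Gd⁴/(8D³N_a) = (78.0×10³)(7.1⁴)/(8·60.0³·8) = 14.338 N/mm
Series: 1/k_eq = 1/37.044 + 1/14.338 + 1/20 = 0.14674; k_eq = 6.8148 N/mm
δ = F/k_eq = 110/6.8148 = 16.141 mm

16.1 mm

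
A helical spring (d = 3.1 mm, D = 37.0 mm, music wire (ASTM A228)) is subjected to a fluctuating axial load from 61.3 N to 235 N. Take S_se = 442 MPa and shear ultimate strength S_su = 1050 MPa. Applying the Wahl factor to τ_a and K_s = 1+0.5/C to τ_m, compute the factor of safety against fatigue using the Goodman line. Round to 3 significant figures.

0.861

C = D/d = 37.0/3.1 = 11.9355; K_W = (4C−1)/(4C−4)+0.615/C = 1.1201; K_s = 1+0.5/C = 1.0419
F_a = (F_max−F_min)/2 = 86.85 N; F_m = (F_max+F_min)/2 = 148.15 N
τ_a = K_W·8F_aD/(πd³) = 1.1201 × 274.68 = 307.67 MPa
τ_m = K_s·8F_mD/(πd³) = 1.0419 × 468.55 = 488.18 MPa
Goodman: 1/n_f = τ_a/S_se + τ_m/S_su = 307.67/442 + 488.18/1050 = 0.69609 + 0.46493 = 1.161
n_f = 1/1.161 = 0.8613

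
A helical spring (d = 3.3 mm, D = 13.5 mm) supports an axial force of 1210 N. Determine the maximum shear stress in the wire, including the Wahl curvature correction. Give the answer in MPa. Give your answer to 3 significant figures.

Spring index C = D/d = 13.5/3.3 = 4.0909
K_W = (4C−1)/(4C−4) + 0.615/C = 15.364/12.364 + 0.1503 = 1.3930
τ₀ = 8FD/(πd³) = 8·1210·13.5/(π·3.3³) = 130680/112.9 = 1157.5 MPa
τ_max = K·τ₀ = 1.3930 × 1157.5 = 1612.4 MPa

1610 MPa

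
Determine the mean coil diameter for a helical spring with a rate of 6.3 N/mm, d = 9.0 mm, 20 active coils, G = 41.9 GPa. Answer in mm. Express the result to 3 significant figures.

D = (Gd⁴/(8N_a·k))^(1/3) = (41.9×10³·9.0⁴/(8·20·6.3))^(1/3)
  = (272724)^(1/3) = 64.8497 mm

64.8 mm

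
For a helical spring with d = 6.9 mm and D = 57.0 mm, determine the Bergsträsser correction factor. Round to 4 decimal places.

1.1664

C = D/d = 57.0/6.9 = 8.2609
K_B = (4C+2)/(4C−3) = 35.043/30.043 = 1.1664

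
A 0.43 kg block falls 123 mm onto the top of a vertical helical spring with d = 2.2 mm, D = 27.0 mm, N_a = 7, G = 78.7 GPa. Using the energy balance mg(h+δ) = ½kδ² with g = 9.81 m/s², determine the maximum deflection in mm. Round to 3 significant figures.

k = Gd⁴/(8D³N_a) = (78.7×10³)(2.2⁴)/(8·27.0³·7) = 1.6726 N/mm
W = mg = 0.43 × 9.81 = 4.2183 N
½kδ² − Wδ − Wh = 0 → δ = (W + √(W² + 2kWh))/k
δ = (4.2183 + √(17.794 + 1735.64))/1.6726 = (4.2183 + 41.874)/1.6726 = 27.558 mm

27.6 mm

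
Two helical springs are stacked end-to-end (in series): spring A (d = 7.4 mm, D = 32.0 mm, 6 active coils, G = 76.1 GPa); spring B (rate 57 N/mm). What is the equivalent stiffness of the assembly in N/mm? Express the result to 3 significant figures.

40.9 N/mm

k_A = Gd⁴/(8D³N_a) = (76.1×10³)(7.4⁴)/(8·32.0³·6) = 145.08 N/mm
Series: 1/k_eq = 1/145.08 + 1/57 = 0.024436; k_eq = 40.923 N/mm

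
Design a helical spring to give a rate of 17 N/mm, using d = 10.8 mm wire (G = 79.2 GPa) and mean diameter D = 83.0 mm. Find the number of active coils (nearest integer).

N_a = Gd⁴/(8D³k) = (79.2×10³ × 10.8⁴)/(8 × 83.0³ × 17)
    = 1.07751e+09 / 7.7763e+07 = 13.86 → 14 coils

14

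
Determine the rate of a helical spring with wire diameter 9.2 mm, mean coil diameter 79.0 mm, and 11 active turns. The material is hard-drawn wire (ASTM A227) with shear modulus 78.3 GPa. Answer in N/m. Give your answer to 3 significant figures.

12900 N/m

k = Gd⁴/(8D³N_a) = (78.3×10³ × 9.2⁴) / (8 × 79.0³ × 11)
  = 5.60936e+08 / 4.33874e+07 = 12.929 N/mm = 12929 N/m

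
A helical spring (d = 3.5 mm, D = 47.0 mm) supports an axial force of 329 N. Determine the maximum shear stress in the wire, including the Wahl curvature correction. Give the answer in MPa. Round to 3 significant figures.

Spring index C = D/d = 47.0/3.5 = 13.4286
K_W = (4C−1)/(4C−4) + 0.615/C = 52.714/49.714 + 0.0458 = 1.1061
τ₀ = 8FD/(πd³) = 8·329·47.0/(π·3.5³) = 123704/134.7 = 918.4 MPa
τ_max = K·τ₀ = 1.1061 × 918.4 = 1015.9 MPa

1020 MPa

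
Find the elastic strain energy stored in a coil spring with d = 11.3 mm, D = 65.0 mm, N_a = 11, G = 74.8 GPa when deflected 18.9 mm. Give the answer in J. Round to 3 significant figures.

k = Gd⁴/(8D³N_a) = (74.8×10³)(11.3⁴)/(8·65.0³·11) = 50.465 N/mm
U = ½kδ² = 0.5 × 50.465 × 18.9² = 9013.4 N·mm = 9.0134 J

9.01 J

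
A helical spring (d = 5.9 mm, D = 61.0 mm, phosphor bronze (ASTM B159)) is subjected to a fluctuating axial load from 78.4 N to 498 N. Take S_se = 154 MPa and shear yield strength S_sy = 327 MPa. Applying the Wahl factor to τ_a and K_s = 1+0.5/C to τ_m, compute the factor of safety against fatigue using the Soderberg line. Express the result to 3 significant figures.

0.534

C = D/d = 61.0/5.9 = 10.3390; K_W = (4C−1)/(4C−4)+0.615/C = 1.1398; K_s = 1+0.5/C = 1.0484
F_a = (F_max−F_min)/2 = 209.8 N; F_m = (F_max+F_min)/2 = 288.2 N
τ_a = K_W·8F_aD/(πd³) = 1.1398 × 158.68 = 180.86 MPa
τ_m = K_s·8F_mD/(πd³) = 1.0484 × 217.98 = 228.52 MPa
Soderberg: 1/n_f = τ_a/S_se + τ_m/S_sy = 180.86/154 + 228.52/327 = 1.17442 + 0.69883 = 1.8733
n_f = 1/1.8733 = 0.5338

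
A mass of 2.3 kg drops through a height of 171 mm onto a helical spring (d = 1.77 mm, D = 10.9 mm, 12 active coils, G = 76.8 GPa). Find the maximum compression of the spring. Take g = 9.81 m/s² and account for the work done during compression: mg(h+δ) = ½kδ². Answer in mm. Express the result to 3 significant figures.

39.6 mm

k = Gd⁴/(8D³N_a) = (76.8×10³)(1.77⁴)/(8·10.9³·12) = 6.0632 N/mm
W = mg = 2.3 × 9.81 = 22.563 N
½kδ² − Wδ − Wh = 0 → δ = (W + √(W² + 2kWh))/k
δ = (22.563 + √(509.09 + 46787.1))/6.0632 = (22.563 + 217.48)/6.0632 = 39.589 mm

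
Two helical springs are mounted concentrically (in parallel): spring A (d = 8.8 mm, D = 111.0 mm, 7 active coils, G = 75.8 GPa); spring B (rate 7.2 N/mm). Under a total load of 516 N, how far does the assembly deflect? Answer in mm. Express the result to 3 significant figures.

k_A = Gd⁴/(8D³N_a) = (75.8×10³)(8.8⁴)/(8·111.0³·7) = 5.9353 N/mm
Parallel: k_eq = 5.9353 + 7.2 = 13.135 N/mm
δ = F/k_eq = 516/13.135 = 39.283 mm

39.3 mm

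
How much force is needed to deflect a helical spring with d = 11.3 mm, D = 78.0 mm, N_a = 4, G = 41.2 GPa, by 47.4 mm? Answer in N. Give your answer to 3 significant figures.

2100 N

k = Gd⁴/(8D³N_a) = (41.2×10³)(11.3⁴)/(8·78.0³·4) = 44.236 N/mm
F = k·δ = 44.236 × 47.4 = 2096.8 N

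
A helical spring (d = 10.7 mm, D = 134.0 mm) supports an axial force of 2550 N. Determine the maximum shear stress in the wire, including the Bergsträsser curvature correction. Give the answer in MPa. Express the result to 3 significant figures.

786 MPa

Spring index C = D/d = 134.0/10.7 = 12.5234
K_B = (4C+2)/(4C−3) = 52.093/47.093 = 1.1062
τ₀ = 8FD/(πd³) = 8·2550·134.0/(π·10.7³) = 2.7336e+06/3848.6 = 710.29 MPa
τ_max = K·τ₀ = 1.1062 × 710.29 = 785.7 MPa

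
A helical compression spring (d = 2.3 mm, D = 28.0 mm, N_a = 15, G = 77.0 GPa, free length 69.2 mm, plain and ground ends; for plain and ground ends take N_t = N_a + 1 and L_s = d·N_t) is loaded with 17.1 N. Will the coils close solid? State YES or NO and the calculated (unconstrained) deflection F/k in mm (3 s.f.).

k = Gd⁴/(8D³N_a) = (77.0×10³)(2.3⁴)/(8·28.0³·15) = 0.81799 N/mm
N_t = 16; L_s = 2.3·16 = 36.8 mm; δ_solid = L₀ − L_s = 69.2 − 36.8 = 32.4 mm
δ = F/k = 17.1/0.81799 = 20.905 mm
δ < δ_solid → spring does not go solid

NO, δ = 20.9 mm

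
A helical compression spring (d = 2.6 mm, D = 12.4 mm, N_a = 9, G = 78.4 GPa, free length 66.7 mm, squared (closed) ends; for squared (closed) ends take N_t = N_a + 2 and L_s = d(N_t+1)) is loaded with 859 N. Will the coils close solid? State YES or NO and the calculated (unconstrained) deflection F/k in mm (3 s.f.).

k = Gd⁴/(8D³N_a) = (78.4×10³)(2.6⁴)/(8·12.4³·9) = 26.098 N/mm
N_t = 11; L_s = 2.6·12 = 31.2 mm; δ_solid = L₀ − L_s = 66.7 − 31.2 = 35.5 mm
δ = F/k = 859/26.098 = 32.914 mm
δ < δ_solid → spring does not go solid

NO, δ = 32.9 mm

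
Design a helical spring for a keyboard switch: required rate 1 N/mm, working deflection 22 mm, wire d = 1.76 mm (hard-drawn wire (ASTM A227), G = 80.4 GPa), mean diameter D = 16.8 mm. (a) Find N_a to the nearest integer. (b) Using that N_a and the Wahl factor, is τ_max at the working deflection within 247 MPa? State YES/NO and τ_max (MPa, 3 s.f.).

(a) 20 coils; (b) YES, τ_max = 202 MPa

N_a = Gd⁴/(8D³k) = (80.4×10³)(1.76⁴)/(8·16.8³·1) = 20.34 → N_a = 20
Actual rate k = Gd⁴/(8D³·20) = 1.0169 N/mm
Working load F = kδ = 1.0169·22 = 22.371 N
C = 16.8/1.76 = 9.5455; K_W = (4C−1)/(4C−4)+0.615/C = 1.1522
τ_max = K_W·8FD/(πd³) = 1.1522·175.55 = 202.26 MPa
τ_max ≤ 247 MPa → acceptable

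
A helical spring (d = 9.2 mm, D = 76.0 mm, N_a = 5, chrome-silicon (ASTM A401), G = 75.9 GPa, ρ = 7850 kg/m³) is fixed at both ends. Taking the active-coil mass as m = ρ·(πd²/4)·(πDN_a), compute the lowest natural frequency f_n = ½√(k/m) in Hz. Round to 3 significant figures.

k = Gd⁴/(8D³N_a) = (75.9×10³)(9.2⁴)/(8·76.0³·5) = 30.967 N/mm = 30967 N/m
Wire length L = πDN_a = π·76.0·5 = 1193.8 mm
m = ρ·(πd²/4)·L = 7850 × 66.476×10⁻⁶ m² × 1.1938 m = 0.62297 kg
f_n = ½√(k/m) = 0.5·√(30967/0.62297) = 0.5·√(49708) = 111.48 Hz

111 Hz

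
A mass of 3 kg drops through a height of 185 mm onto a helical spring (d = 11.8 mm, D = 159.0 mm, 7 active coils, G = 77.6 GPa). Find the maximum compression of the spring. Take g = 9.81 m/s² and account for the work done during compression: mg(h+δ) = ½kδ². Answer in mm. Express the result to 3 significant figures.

k = Gd⁴/(8D³N_a) = (77.6×10³)(11.8⁴)/(8·159.0³·7) = 6.6836 N/mm
W = mg = 3 × 9.81 = 29.43 N
½kδ² − Wδ − Wh = 0 → δ = (W + √(W² + 2kWh))/k
δ = (29.43 + √(866.12 + 72778.4))/6.6836 = (29.43 + 271.38)/6.6836 = 45.006 mm

45.0 mm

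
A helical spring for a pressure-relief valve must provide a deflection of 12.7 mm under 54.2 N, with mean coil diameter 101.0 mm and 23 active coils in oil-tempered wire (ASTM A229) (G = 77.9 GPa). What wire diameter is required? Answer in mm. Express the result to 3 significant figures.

Required rate k = F/δ = 54.2/12.7 = 4.2677 N/mm
d = (8D³N_a·k / G)^(1/4) = (8·101.0³·23·4.2677 / (77.9×10³))^0.25
  = (10386)^0.25 = 10.0951 mm

10.1 mm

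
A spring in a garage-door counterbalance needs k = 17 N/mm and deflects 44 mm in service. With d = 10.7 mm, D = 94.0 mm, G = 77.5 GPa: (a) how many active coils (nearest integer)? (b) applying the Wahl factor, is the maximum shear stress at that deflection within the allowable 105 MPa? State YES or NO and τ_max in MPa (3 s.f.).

N_a = Gd⁴/(8D³k) = (77.5×10³)(10.7⁴)/(8·94.0³·17) = 8.993 → N_a = 9
Actual rate k = Gd⁴/(8D³·9) = 16.987 N/mm
Working load F = kδ = 16.987·44 = 747.44 N
C = 94.0/10.7 = 8.7850; K_W = (4C−1)/(4C−4)+0.615/C = 1.1663
τ_max = K_W·8FD/(πd³) = 1.1663·146.05 = 170.34 MPa
τ_max > 105 MPa → exceeds allowable

(a) 9 coils; (b) NO, τ_max = 170 MPa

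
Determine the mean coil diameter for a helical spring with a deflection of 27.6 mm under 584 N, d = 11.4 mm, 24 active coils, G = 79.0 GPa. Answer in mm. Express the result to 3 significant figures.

69.0 mm

Required rate k = F/δ = 584/27.6 = 21.159 N/mm
D = (Gd⁴/(8N_a·k))^(1/3) = (79.0×10³·11.4⁴/(8·24·21.159))^(1/3)
  = (328429)^(1/3) = 68.9944 mm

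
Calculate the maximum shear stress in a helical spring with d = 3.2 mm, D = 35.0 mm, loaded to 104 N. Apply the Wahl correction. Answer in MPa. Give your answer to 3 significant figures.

Spring index C = D/d = 35.0/3.2 = 10.9375
K_W = (4C−1)/(4C−4) + 0.615/C = 42.750/39.750 + 0.0562 = 1.1317
τ₀ = 8FD/(πd³) = 8·104·35.0/(π·3.2³) = 29120/102.94 = 282.87 MPa
τ_max = K·τ₀ = 1.1317 × 282.87 = 320.13 MPa

320 MPa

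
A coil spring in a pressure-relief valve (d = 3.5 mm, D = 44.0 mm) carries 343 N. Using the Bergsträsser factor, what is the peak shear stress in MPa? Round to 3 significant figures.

991 MPa

Spring index C = D/d = 44.0/3.5 = 12.5714
K_B = (4C+2)/(4C−3) = 52.286/47.286 = 1.1057
τ₀ = 8FD/(πd³) = 8·343·44.0/(π·3.5³) = 120736/134.7 = 896.36 MPa
τ_max = K·τ₀ = 1.1057 × 896.36 = 991.14 MPa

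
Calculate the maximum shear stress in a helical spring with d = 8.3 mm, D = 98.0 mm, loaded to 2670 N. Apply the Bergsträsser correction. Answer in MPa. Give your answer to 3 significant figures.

Spring index C = D/d = 98.0/8.3 = 11.8072
K_B = (4C+2)/(4C−3) = 49.229/44.229 = 1.1130
τ₀ = 8FD/(πd³) = 8·2670·98.0/(π·8.3³) = 2.09328e+06/1796.3 = 1165.3 MPa
τ_max = K·τ₀ = 1.1130 × 1165.3 = 1297.1 MPa

1300 MPa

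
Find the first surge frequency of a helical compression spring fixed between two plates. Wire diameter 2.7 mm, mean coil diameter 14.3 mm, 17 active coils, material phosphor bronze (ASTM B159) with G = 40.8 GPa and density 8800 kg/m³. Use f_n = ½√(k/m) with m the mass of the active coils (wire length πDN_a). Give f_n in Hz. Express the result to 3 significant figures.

188 Hz

k = Gd⁴/(8D³N_a) = (40.8×10³)(2.7⁴)/(8·14.3³·17) = 5.4522 N/mm = 5452.2 N/m
Wire length L = πDN_a = π·14.3·17 = 763.72 mm
m = ρ·(πd²/4)·L = 8800 × 5.7256×10⁻⁶ m² × 0.76372 m = 0.03848 kg
f_n = ½√(k/m) = 0.5·√(5452.2/0.03848) = 0.5·√(1.4169e+05) = 188.21 Hz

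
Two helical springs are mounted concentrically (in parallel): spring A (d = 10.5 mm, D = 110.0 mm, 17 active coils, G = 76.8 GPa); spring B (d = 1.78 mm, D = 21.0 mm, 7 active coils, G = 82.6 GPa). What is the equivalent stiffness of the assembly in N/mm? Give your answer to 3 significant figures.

k_A = Gd⁴/(8D³N_a) = (76.8×10³)(10.5⁴)/(8·110.0³·17) = 5.1571 N/mm
k_B = Gd⁴/(8D³N_a) = (82.6×10³)(1.78⁴)/(8·21.0³·7) = 1.5989 N/mm
Parallel: k_eq = 5.1571 + 1.5989 = 6.7559 N/mm

6.76 N/mm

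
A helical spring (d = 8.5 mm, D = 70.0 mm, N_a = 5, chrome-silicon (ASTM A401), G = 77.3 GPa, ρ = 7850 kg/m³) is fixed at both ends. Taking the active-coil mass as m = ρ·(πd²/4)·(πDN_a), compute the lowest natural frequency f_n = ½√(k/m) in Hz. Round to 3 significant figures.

123 Hz

k = Gd⁴/(8D³N_a) = (77.3×10³)(8.5⁴)/(8·70.0³·5) = 29.41 N/mm = 29410 N/m
Wire length L = πDN_a = π·70.0·5 = 1099.6 mm
m = ρ·(πd²/4)·L = 7850 × 56.745×10⁻⁶ m² × 1.0996 m = 0.4898 kg
f_n = ½√(k/m) = 0.5·√(29410/0.4898) = 0.5·√(60046) = 122.52 Hz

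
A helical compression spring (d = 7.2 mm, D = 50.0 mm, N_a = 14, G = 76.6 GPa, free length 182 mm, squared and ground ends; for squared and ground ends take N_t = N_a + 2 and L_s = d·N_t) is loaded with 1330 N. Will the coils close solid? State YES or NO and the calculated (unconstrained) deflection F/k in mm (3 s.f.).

k = Gd⁴/(8D³N_a) = (76.6×10³)(7.2⁴)/(8·50.0³·14) = 14.704 N/mm
N_t = 16; L_s = 7.2·16 = 115.2 mm; δ_solid = L₀ − L_s = 182 − 115.2 = 66.8 mm
δ = F/k = 1330/14.704 = 90.453 mm
δ ≥ δ_solid → spring goes solid

YES, δ = 90.5 mm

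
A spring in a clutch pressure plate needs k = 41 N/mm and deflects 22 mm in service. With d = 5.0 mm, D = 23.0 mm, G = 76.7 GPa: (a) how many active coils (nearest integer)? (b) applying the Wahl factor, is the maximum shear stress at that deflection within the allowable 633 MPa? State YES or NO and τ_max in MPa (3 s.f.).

(a) 12 coils; (b) YES, τ_max = 568 MPa

N_a = Gd⁴/(8D³k) = (76.7×10³)(5.0⁴)/(8·23.0³·41) = 12.01 → N_a = 12
Actual rate k = Gd⁴/(8D³·12) = 41.041 N/mm
Working load F = kδ = 41.041·22 = 902.91 N
C = 23.0/5.0 = 4.6000; K_W = (4C−1)/(4C−4)+0.615/C = 1.3420
τ_max = K_W·8FD/(πd³) = 1.3420·423.06 = 567.76 MPa
τ_max ≤ 633 MPa → acceptable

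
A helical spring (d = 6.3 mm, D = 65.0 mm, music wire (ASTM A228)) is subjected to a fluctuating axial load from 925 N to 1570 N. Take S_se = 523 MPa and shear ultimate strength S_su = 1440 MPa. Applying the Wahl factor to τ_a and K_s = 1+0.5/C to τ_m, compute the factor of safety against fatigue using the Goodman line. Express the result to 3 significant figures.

0.938

C = D/d = 65.0/6.3 = 10.3175; K_W = (4C−1)/(4C−4)+0.615/C = 1.1401; K_s = 1+0.5/C = 1.0485
F_a = (F_max−F_min)/2 = 322.5 N; F_m = (F_max+F_min)/2 = 1247.5 N
τ_a = K_W·8F_aD/(πd³) = 1.1401 × 213.48 = 243.39 MPa
τ_m = K_s·8F_mD/(πd³) = 1.0485 × 825.8 = 865.81 MPa
Goodman: 1/n_f = τ_a/S_se + τ_m/S_su = 243.39/523 + 865.81/1440 = 0.46538 + 0.60126 = 1.0666
n_f = 1/1.0666 = 0.9375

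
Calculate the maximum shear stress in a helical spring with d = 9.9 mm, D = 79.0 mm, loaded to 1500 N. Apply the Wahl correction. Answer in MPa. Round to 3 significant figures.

Spring index C = D/d = 79.0/9.9 = 7.9798
K_W = (4C−1)/(4C−4) + 0.615/C = 30.919/27.919 + 0.0771 = 1.1845
τ₀ = 8FD/(πd³) = 8·1500·79.0/(π·9.9³) = 948000/3048.3 = 310.99 MPa
τ_max = K·τ₀ = 1.1845 × 310.99 = 368.38 MPa

368 MPa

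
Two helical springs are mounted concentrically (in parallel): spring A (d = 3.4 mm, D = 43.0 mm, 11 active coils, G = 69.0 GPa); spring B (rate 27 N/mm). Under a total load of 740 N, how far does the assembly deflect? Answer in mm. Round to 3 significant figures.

k_A = Gd⁴/(8D³N_a) = (69.0×10³)(3.4⁴)/(8·43.0³·11) = 1.3179 N/mm
Parallel: k_eq = 1.3179 + 27 = 28.318 N/mm
δ = F/k_eq = 740/28.318 = 26.132 mm

26.1 mm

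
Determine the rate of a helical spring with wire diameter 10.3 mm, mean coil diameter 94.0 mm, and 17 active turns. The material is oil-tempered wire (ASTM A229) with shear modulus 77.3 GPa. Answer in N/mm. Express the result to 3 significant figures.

k = Gd⁴/(8D³N_a) = (77.3×10³ × 10.3⁴) / (8 × 94.0³ × 17)
  = 8.70018e+08 / 1.12959e+08 = 7.702 N/mm

7.70 N/mm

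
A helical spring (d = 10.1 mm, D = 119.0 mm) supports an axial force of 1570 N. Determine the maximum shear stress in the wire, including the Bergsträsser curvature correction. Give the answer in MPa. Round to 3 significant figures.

514 MPa

Spring index C = D/d = 119.0/10.1 = 11.7822
K_B = (4C+2)/(4C−3) = 49.129/44.129 = 1.1133
τ₀ = 8FD/(πd³) = 8·1570·119.0/(π·10.1³) = 1.49464e+06/3236.8 = 461.77 MPa
τ_max = K·τ₀ = 1.1133 × 461.77 = 514.09 MPa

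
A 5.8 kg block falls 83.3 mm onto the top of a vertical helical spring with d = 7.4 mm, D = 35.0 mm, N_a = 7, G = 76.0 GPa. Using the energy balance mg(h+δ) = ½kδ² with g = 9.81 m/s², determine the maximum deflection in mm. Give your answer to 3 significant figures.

10.6 mm

k = Gd⁴/(8D³N_a) = (76.0×10³)(7.4⁴)/(8·35.0³·7) = 94.918 N/mm
W = mg = 5.8 × 9.81 = 56.898 N
½kδ² − Wδ − Wh = 0 → δ = (W + √(W² + 2kWh))/k
δ = (56.898 + √(3237.4 + 899747))/94.918 = (56.898 + 950.25)/94.918 = 10.611 mm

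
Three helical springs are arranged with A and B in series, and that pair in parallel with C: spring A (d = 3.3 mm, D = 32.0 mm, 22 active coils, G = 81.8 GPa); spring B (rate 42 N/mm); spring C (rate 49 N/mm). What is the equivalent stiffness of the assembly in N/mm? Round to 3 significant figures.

k_A = Gd⁴/(8D³N_a) = (81.8×10³)(3.3⁴)/(8·32.0³·22) = 1.6821 N/mm
Springs A,B series: k_AB = 1/(1/1.6821+1/42) = 1.6173 N/mm; parallel with C: k_eq = 1.6173+49 = 50.617 N/mm

50.6 N/mm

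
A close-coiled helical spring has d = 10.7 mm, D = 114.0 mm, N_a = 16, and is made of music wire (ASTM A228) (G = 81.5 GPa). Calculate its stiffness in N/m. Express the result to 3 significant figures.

5630 N/m

k = Gd⁴/(8D³N_a) = (81.5×10³ × 10.7⁴) / (8 × 114.0³ × 16)
  = 1.0683e+09 / 1.89638e+08 = 5.6334 N/mm = 5633.4 N/m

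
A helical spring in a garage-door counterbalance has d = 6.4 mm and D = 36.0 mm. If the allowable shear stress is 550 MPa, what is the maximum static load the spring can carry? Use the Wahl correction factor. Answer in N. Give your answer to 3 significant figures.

1240 N

C = D/d = 36.0/6.4 = 5.6250
K_W = (4C−1)/(4C−4) + 0.615/C = 21.500/18.500 + 0.1093 = 1.2715
τ_max = K·8FD/(πd³) → F_max = τ_allow·πd³/(8DK)
F_max = 550·π·6.4³/(8·36.0·1.2715) = 4.5295e+05/366.19 = 1236.9 N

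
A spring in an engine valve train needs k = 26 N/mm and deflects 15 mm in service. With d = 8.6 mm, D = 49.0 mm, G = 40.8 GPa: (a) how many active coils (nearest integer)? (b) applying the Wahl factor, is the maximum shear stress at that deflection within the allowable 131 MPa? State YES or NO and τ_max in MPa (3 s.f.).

(a) 9 coils; (b) YES, τ_max = 98.3 MPa

N_a = Gd⁴/(8D³k) = (40.8×10³)(8.6⁴)/(8·49.0³·26) = 9.12 → N_a = 9
Actual rate k = Gd⁴/(8D³·9) = 26.347 N/mm
Working load F = kδ = 26.347·15 = 395.21 N
C = 49.0/8.6 = 5.6977; K_W = (4C−1)/(4C−4)+0.615/C = 1.2676
τ_max = K_W·8FD/(πd³) = 1.2676·77.529 = 98.275 MPa
τ_max ≤ 131 MPa → acceptable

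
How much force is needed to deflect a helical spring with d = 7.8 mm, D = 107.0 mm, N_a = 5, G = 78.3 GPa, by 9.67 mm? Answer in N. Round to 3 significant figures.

57.2 N

k = Gd⁴/(8D³N_a) = (78.3×10³)(7.8⁴)/(8·107.0³·5) = 5.9146 N/mm
F = k·δ = 5.9146 × 9.67 = 57.195 N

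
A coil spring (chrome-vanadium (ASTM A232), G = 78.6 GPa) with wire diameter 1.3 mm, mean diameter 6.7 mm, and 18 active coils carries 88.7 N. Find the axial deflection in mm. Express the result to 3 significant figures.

17.1 mm

k = Gd⁴/(8D³N_a) = (78.6×10³)(1.3⁴)/(8·6.7³·18) = 5.1833 N/mm
δ = F/k = 88.7 / 5.1833 = 17.113 mm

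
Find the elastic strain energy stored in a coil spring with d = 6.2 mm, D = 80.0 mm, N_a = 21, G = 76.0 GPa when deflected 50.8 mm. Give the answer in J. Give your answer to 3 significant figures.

1.68 J

k = Gd⁴/(8D³N_a) = (76.0×10³)(6.2⁴)/(8·80.0³·21) = 1.3056 N/mm
U = ½kδ² = 0.5 × 1.3056 × 50.8² = 1684.6 N·mm = 1.6846 J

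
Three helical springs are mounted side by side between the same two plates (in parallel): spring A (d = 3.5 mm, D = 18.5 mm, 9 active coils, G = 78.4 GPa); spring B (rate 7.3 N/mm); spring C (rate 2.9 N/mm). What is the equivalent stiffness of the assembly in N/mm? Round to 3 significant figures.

36.0 N/mm

k_A = Gd⁴/(8D³N_a) = (78.4×10³)(3.5⁴)/(8·18.5³·9) = 25.807 N/mm
Parallel: k_eq = 25.807 + 7.3 + 2.9 = 36.007 N/mm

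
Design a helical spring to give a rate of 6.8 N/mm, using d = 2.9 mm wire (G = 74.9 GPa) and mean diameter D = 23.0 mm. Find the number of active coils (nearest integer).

8

N_a = Gd⁴/(8D³k) = (74.9×10³ × 2.9⁴)/(8 × 23.0³ × 6.8)
    = 5.29753e+06 / 661885 = 8.004 → 8 coils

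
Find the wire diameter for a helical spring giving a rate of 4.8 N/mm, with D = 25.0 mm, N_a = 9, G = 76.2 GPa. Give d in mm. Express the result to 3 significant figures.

d = (8D³N_a·k / G)^(1/4) = (8·25.0³·9·4.8 / (76.2×10³))^0.25
  = (70.866)^0.25 = 2.9014 mm

2.90 mm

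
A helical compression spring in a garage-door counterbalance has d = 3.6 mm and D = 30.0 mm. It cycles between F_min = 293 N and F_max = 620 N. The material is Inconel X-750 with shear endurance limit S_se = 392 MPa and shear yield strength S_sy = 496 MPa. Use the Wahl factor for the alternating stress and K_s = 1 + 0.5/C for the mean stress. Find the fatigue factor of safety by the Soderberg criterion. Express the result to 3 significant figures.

0.417

C = D/d = 30.0/3.6 = 8.3333; K_W = (4C−1)/(4C−4)+0.615/C = 1.1761; K_s = 1+0.5/C = 1.0600
F_a = (F_max−F_min)/2 = 163.5 N; F_m = (F_max+F_min)/2 = 456.5 N
τ_a = K_W·8F_aD/(πd³) = 1.1761 × 267.71 = 314.85 MPa
τ_m = K_s·8F_mD/(πd³) = 1.0600 × 747.47 = 792.32 MPa
Soderberg: 1/n_f = τ_a/S_se + τ_m/S_sy = 314.85/392 + 792.32/496 = 0.80319 + 1.59742 = 2.4006
n_f = 1/2.4006 = 0.4166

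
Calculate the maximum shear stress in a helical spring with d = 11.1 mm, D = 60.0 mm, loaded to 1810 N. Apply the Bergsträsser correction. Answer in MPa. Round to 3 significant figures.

257 MPa

Spring index C = D/d = 60.0/11.1 = 5.4054
K_B = (4C+2)/(4C−3) = 23.622/18.622 = 1.2685
τ₀ = 8FD/(πd³) = 8·1810·60.0/(π·11.1³) = 868800/4296.5 = 202.21 MPa
τ_max = K·τ₀ = 1.2685 × 202.21 = 256.5 MPa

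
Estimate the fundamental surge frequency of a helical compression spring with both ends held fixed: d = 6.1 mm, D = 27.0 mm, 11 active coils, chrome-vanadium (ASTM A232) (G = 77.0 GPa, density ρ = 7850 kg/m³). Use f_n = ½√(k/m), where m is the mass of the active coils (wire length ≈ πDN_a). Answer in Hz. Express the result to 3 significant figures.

k = Gd⁴/(8D³N_a) = (77.0×10³)(6.1⁴)/(8·27.0³·11) = 61.551 N/mm = 61551 N/m
Wire length L = πDN_a = π·27.0·11 = 933.05 mm
m = ρ·(πd²/4)·L = 7850 × 29.225×10⁻⁶ m² × 0.93305 m = 0.21406 kg
f_n = ½√(k/m) = 0.5·√(61551/0.21406) = 0.5·√(2.8755e+05) = 268.12 Hz

268 Hz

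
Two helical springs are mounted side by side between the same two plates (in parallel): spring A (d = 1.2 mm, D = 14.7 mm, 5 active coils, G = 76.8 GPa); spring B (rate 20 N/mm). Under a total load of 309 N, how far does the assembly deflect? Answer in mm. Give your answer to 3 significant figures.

14.5 mm

k_A = Gd⁴/(8D³N_a) = (76.8×10³)(1.2⁴)/(8·14.7³·5) = 1.2534 N/mm
Parallel: k_eq = 1.2534 + 20 = 21.253 N/mm
δ = F/k_eq = 309/21.253 = 14.539 mm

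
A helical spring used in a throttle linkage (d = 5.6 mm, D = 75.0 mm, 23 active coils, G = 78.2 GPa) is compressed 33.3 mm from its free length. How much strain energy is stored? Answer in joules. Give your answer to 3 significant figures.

0.549 J

k = Gd⁴/(8D³N_a) = (78.2×10³)(5.6⁴)/(8·75.0³·23) = 0.99073 N/mm
U = ½kδ² = 0.5 × 0.99073 × 33.3² = 549.31 N·mm = 0.54931 J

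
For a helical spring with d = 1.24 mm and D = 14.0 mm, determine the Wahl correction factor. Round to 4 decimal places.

1.1274

C = D/d = 14.0/1.24 = 11.2903
K_W = (4C−1)/(4C−4) + 0.615/C = 44.161/41.161 + 0.0545 = 1.1274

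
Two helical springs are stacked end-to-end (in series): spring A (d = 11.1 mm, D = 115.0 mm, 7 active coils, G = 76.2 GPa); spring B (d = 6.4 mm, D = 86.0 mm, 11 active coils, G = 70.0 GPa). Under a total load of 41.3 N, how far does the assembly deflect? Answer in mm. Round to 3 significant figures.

k_A = Gd⁴/(8D³N_a) = (76.2×10³)(11.1⁴)/(8·115.0³·7) = 13.582 N/mm
k_B = Gd⁴/(8D³N_a) = (70.0×10³)(6.4⁴)/(8·86.0³·11) = 2.0982 N/mm
Series: 1/k_eq = 1/13.582 + 1/2.0982 = 0.55023; k_eq = 1.8174 N/mm
δ = F/k_eq = 41.3/1.8174 = 22.725 mm

22.7 mm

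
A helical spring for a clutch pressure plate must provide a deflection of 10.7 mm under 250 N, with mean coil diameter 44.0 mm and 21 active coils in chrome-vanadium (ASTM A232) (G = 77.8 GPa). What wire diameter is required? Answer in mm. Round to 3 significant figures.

8.10 mm

Required rate k = F/δ = 250/10.7 = 23.364 N/mm
d = (8D³N_a·k / G)^(1/4) = (8·44.0³·21·23.364 / (77.8×10³))^0.25
  = (4297.8)^0.25 = 8.0968 mm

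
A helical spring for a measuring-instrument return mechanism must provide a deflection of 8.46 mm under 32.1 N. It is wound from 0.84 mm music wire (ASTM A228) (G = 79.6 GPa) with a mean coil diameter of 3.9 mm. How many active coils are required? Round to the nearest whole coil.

22

Required rate k = F/δ = 32.1/8.46 = 3.7943 N/mm
N_a = Gd⁴/(8D³k) = (79.6×10³ × 0.84⁴)/(8 × 3.9³ × 3.7943)
    = 39630.6 / 1800.61 = 22.01 → 22 coils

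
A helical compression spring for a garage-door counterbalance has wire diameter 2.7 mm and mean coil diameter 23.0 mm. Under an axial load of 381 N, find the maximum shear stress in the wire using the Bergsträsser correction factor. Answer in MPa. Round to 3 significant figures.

1320 MPa

Spring index C = D/d = 23.0/2.7 = 8.5185
K_B = (4C+2)/(4C−3) = 36.074/31.074 = 1.1609
τ₀ = 8FD/(πd³) = 8·381·23.0/(π·2.7³) = 70104/61.836 = 1133.7 MPa
τ_max = K·τ₀ = 1.1609 × 1133.7 = 1316.1 MPa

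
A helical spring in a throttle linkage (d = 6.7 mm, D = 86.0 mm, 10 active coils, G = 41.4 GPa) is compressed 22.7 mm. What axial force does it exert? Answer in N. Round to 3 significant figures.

37.2 N

k = Gd⁴/(8D³N_a) = (41.4×10³)(6.7⁴)/(8·86.0³·10) = 1.6395 N/mm
F = k·δ = 1.6395 × 22.7 = 37.217 N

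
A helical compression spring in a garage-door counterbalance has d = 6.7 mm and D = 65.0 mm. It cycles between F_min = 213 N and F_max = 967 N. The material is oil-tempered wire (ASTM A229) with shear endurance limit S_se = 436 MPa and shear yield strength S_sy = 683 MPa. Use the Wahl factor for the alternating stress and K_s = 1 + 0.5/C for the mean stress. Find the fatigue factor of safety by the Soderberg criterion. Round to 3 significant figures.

C = D/d = 65.0/6.7 = 9.7015; K_W = (4C−1)/(4C−4)+0.615/C = 1.1496; K_s = 1+0.5/C = 1.0515
F_a = (F_max−F_min)/2 = 377 N; F_m = (F_max+F_min)/2 = 590 N
τ_a = K_W·8F_aD/(πd³) = 1.1496 × 207.48 = 238.51 MPa
τ_m = K_s·8F_mD/(πd³) = 1.0515 × 324.7 = 341.43 MPa
Soderberg: 1/n_f = τ_a/S_se + τ_m/S_sy = 238.51/436 + 341.43/683 = 0.54705 + 0.49990 = 1.0469
n_f = 1/1.0469 = 0.9552

0.955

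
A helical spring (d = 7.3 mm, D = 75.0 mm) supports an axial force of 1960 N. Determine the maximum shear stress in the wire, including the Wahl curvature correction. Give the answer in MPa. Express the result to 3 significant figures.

Spring index C = D/d = 75.0/7.3 = 10.2740
K_W = (4C−1)/(4C−4) + 0.615/C = 40.096/37.096 + 0.0599 = 1.1407
τ₀ = 8FD/(πd³) = 8·1960·75.0/(π·7.3³) = 1.176e+06/1222.1 = 962.25 MPa
τ_max = K·τ₀ = 1.1407 × 962.25 = 1097.7 MPa

1100 MPa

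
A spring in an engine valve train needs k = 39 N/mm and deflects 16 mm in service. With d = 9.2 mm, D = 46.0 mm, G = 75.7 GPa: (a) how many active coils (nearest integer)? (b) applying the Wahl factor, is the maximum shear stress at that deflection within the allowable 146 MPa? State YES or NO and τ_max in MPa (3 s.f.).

N_a = Gd⁴/(8D³k) = (75.7×10³)(9.2⁴)/(8·46.0³·39) = 17.86 → N_a = 18
Actual rate k = Gd⁴/(8D³·18) = 38.691 N/mm
Working load F = kδ = 38.691·16 = 619.06 N
C = 46.0/9.2 = 5.0000; K_W = (4C−1)/(4C−4)+0.615/C = 1.3105
τ_max = K_W·8FD/(πd³) = 1.3105·93.125 = 122.04 MPa
τ_max ≤ 146 MPa → acceptable

(a) 18 coils; (b) YES, τ_max = 122 MPa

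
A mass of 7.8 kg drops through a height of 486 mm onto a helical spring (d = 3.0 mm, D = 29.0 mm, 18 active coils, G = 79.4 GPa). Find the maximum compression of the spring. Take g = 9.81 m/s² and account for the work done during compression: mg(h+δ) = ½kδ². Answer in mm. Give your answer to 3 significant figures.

248 mm

k = Gd⁴/(8D³N_a) = (79.4×10³)(3.0⁴)/(8·29.0³·18) = 1.8313 N/mm
W = mg = 7.8 × 9.81 = 76.518 N
½kδ² − Wδ − Wh = 0 → δ = (W + √(W² + 2kWh))/k
δ = (76.518 + √(5855 + 136201))/1.8313 = (76.518 + 376.9)/1.8313 = 247.6 mm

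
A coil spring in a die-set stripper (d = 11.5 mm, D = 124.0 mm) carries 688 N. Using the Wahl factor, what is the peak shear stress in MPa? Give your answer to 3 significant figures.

162 MPa

Spring index C = D/d = 124.0/11.5 = 10.7826
K_W = (4C−1)/(4C−4) + 0.615/C = 42.130/39.130 + 0.0570 = 1.1337
τ₀ = 8FD/(πd³) = 8·688·124.0/(π·11.5³) = 682496/4778 = 142.84 MPa
τ_max = K·τ₀ = 1.1337 × 142.84 = 161.94 MPa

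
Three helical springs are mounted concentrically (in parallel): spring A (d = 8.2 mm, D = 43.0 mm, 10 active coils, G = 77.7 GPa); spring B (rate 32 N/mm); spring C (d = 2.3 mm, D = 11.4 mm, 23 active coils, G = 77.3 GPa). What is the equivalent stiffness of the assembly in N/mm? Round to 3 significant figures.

95.2 N/mm

k_A = Gd⁴/(8D³N_a) = (77.7×10³)(8.2⁴)/(8·43.0³·10) = 55.231 N/mm
k_C = Gd⁴/(8D³N_a) = (77.3×10³)(2.3⁴)/(8·11.4³·23) = 7.9352 N/mm
Parallel: k_eq = 55.231 + 32 + 7.9352 = 95.166 N/mm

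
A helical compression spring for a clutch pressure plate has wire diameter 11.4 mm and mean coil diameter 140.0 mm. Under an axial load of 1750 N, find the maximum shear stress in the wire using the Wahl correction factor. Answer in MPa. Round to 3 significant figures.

Spring index C = D/d = 140.0/11.4 = 12.2807
K_W = (4C−1)/(4C−4) + 0.615/C = 48.123/45.123 + 0.0501 = 1.1166
τ₀ = 8FD/(πd³) = 8·1750·140.0/(π·11.4³) = 1.96e+06/4654.4 = 421.11 MPa
τ_max = K·τ₀ = 1.1166 × 421.11 = 470.19 MPa

470 MPa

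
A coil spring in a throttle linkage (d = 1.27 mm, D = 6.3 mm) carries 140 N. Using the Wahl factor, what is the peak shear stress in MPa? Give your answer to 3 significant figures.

Spring index C = D/d = 6.3/1.27 = 4.9606
K_W = (4C−1)/(4C−4) + 0.615/C = 18.843/15.843 + 0.1240 = 1.3133
τ₀ = 8FD/(πd³) = 8·140·6.3/(π·1.27³) = 7056/6.4352 = 1096.5 MPa
τ_max = K·τ₀ = 1.3133 × 1096.5 = 1440 MPa

1440 MPa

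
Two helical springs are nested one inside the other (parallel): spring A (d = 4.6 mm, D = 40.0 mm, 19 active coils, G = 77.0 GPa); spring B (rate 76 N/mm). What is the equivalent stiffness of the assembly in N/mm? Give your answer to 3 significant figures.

k_A = Gd⁴/(8D³N_a) = (77.0×10³)(4.6⁴)/(8·40.0³·19) = 3.544 N/mm
Parallel: k_eq = 3.544 + 76 = 79.544 N/mm

79.5 N/mm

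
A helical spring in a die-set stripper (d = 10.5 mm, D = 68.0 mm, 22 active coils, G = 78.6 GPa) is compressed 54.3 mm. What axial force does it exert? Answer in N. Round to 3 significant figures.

937 N

k = Gd⁴/(8D³N_a) = (78.6×10³)(10.5⁴)/(8·68.0³·22) = 17.264 N/mm
F = k·δ = 17.264 × 54.3 = 937.43 N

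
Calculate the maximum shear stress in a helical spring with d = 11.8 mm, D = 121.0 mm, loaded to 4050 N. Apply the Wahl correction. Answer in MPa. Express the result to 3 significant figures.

867 MPa

Spring index C = D/d = 121.0/11.8 = 10.2542
K_W = (4C−1)/(4C−4) + 0.615/C = 40.017/37.017 + 0.0600 = 1.1410
τ₀ = 8FD/(πd³) = 8·4050·121.0/(π·11.8³) = 3.9204e+06/5161.7 = 759.51 MPa
τ_max = K·τ₀ = 1.1410 × 759.51 = 866.62 MPa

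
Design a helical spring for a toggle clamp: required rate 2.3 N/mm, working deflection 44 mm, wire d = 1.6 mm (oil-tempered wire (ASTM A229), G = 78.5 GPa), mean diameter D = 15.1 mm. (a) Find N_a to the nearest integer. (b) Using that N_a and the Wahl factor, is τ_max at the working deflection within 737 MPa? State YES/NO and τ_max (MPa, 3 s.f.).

(a) 8 coils; (b) NO, τ_max = 1110 MPa

N_a = Gd⁴/(8D³k) = (78.5×10³)(1.6⁴)/(8·15.1³·2.3) = 8.121 → N_a = 8
Actual rate k = Gd⁴/(8D³·8) = 2.3347 N/mm
Working load F = kδ = 2.3347·44 = 102.73 N
C = 15.1/1.6 = 9.4375; K_W = (4C−1)/(4C−4)+0.615/C = 1.1541
τ_max = K_W·8FD/(πd³) = 1.1541·964.38 = 1112.9 MPa
τ_max > 737 MPa → exceeds allowable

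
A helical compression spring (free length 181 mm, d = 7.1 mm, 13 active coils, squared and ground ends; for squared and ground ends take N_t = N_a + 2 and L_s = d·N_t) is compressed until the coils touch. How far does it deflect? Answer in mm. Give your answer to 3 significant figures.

N_t = 15; L_s = 7.1·15 = 106.5 mm
δ_solid = L₀ − L_s = 181 − 106.5 = 74.5 mm

74.5 mm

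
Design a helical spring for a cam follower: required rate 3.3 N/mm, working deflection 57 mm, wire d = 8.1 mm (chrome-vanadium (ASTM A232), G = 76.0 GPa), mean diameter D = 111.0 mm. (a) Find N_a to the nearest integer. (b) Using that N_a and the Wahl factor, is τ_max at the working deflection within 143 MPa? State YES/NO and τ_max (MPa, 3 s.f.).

(a) 9 coils; (b) YES, τ_max = 111 MPa

N_a = Gd⁴/(8D³k) = (76.0×10³)(8.1⁴)/(8·111.0³·3.3) = 9.061 → N_a = 9
Actual rate k = Gd⁴/(8D³·9) = 3.3224 N/mm
Working load F = kδ = 3.3224·57 = 189.38 N
C = 111.0/8.1 = 13.7037; K_W = (4C−1)/(4C−4)+0.615/C = 1.1039
τ_max = K_W·8FD/(πd³) = 1.1039·100.72 = 111.19 MPa
τ_max ≤ 143 MPa → acceptable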